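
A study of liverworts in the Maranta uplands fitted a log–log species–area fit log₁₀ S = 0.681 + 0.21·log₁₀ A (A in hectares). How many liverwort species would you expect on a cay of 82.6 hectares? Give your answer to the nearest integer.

12 species

S = 4.797 × 82.6^0.21 = 4.797 × 2.527 ≈ 12.12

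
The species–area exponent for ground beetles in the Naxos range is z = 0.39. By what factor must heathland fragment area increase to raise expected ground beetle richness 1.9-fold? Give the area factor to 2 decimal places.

5.19

(A₂/A₁)^0.39 = 1.9, so A₂/A₁ = 1.9^(1/0.39) = 1.9^2.564
ln(A₂/A₁) = ln 1.9 / 0.39 = 0.6419 / 0.39 = 1.6458
A₂/A₁ = e^1.6458 ≈ 5.185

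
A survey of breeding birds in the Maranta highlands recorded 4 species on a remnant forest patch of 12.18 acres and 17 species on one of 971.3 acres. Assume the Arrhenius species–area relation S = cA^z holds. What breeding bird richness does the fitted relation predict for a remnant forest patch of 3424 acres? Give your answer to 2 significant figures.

26

z = ln(17/4) / ln(971.3/12.18) = 1.4469 / 4.3788 = 0.3304
c = 4 / 12.18^0.3304 = 4 / 2.284 = 1.751
S₃ = 1.751 × 3424^0.3304 = 1.751 × 14.72 ≈ 25.78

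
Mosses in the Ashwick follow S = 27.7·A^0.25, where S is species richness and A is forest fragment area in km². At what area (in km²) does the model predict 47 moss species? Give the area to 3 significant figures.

8.29 km²

47 = 27.7 × A^0.25  ⇒  A^0.25 = 47/27.7 = 1.697
ln A = ln(1.697) / 0.25 = 0.5287 / 0.25 = 2.1149
A = e^2.1149 ≈ 8.288 km²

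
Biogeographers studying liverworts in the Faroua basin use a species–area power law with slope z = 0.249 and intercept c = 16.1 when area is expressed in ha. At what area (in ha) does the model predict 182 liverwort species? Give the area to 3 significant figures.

17000 ha

182 = 16.1 × A^0.249  ⇒  A^0.249 = 182/16.1 = 11.3
ln A = ln(11.3) / 0.249 = 2.4252 / 0.249 = 9.7397
A = e^9.7397 ≈ 16979 ha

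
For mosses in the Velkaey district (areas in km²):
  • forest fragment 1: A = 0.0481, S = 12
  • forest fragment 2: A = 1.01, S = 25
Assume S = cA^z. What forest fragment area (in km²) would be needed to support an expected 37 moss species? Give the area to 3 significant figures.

z = ln(25/12) / ln(1.01/0.0481) = 0.7340 / 3.0444 = 0.2411
c = 12 / 0.0481^0.2411 = 12 / 0.4812 = 24.94
A = (37/24.94)^(1/0.2411) ⇒ ln A = ln(1.484)/0.2411 = 1.6361
A = e^1.6361 ≈ 5.135 km²

5.14 km²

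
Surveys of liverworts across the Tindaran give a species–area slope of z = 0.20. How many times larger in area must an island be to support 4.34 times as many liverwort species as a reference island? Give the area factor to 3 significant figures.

(A₂/A₁)^0.2 = 4.34, so A₂/A₁ = 4.34^(1/0.2) = 4.34^5
ln(A₂/A₁) = ln 4.34 / 0.2 = 1.4679 / 0.2 = 7.3394
A₂/A₁ = e^7.3394 ≈ 1540

1540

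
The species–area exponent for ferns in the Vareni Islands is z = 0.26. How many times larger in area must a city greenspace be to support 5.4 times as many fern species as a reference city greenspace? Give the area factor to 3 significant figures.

(A₂/A₁)^0.26 = 5.4, so A₂/A₁ = 5.4^(1/0.26) = 5.4^3.846
ln(A₂/A₁) = ln 5.4 / 0.26 = 1.6864 / 0.26 = 6.4861
A₂/A₁ = e^6.4861 ≈ 656

656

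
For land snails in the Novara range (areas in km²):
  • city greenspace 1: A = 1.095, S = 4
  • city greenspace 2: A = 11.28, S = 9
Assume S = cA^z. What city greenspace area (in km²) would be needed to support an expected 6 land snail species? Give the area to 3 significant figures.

3.51 km²

z = ln(9/4) / ln(11.28/1.095) = 0.8109 / 2.3323 = 0.3477
c = 4 / 1.095^0.3477 = 4 / 1.032 = 3.876
A = (6/3.876)^(1/0.3477) ⇒ ln A = ln(1.548)/0.3477 = 1.2569
A = e^1.2569 ≈ 3.514 km²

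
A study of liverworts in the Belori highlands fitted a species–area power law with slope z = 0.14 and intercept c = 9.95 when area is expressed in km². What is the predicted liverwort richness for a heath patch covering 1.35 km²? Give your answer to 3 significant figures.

10.4

S = 9.95 × 1.35^0.14 = 9.95 × 1.043 ≈ 10.38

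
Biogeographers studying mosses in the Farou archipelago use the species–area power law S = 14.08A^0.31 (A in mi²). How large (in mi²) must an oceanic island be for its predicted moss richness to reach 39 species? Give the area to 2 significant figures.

27 mi²

39 = 14.08 × A^0.31  ⇒  A^0.31 = 39/14.08 = 2.77
ln A = ln(2.77) / 0.31 = 1.0188 / 0.31 = 3.2865
A = e^3.2865 ≈ 26.75 mi²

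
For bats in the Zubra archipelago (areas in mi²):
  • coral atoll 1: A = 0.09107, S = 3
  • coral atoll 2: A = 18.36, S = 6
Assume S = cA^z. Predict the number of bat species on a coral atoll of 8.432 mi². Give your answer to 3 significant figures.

z = ln(6/3) / ln(18.36/0.09107) = 0.6931 / 5.3063 = 0.1306
c = 3 / 0.09107^0.1306 = 3 / 0.7313 = 4.103
S₃ = 4.103 × 8.432^0.1306 = 4.103 × 1.321 ≈ 5.42

5.42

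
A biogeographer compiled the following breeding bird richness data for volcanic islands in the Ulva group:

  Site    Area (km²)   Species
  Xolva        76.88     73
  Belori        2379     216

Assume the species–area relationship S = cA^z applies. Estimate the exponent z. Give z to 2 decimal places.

Taking logs: ln S = ln c + z ln A, so z = (ln S₂ − ln S₁)/(ln A₂ − ln A₁).
z = ln(216/73) / ln(2379/76.88) = ln(2.959) / ln(30.94) = 1.0848 / 3.4322 = 0.3161

0.32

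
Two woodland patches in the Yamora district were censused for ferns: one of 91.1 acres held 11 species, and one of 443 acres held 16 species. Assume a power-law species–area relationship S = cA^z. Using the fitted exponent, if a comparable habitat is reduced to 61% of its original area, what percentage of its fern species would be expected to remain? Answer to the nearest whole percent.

89%

z = ln(16/11) / ln(443/91.1) = 0.3747 / 1.5816 = 0.2369
S_new/S_old = (A_new/A_old)^z = 0.61^0.2369 = exp(0.2369 × -0.4943) = 0.8895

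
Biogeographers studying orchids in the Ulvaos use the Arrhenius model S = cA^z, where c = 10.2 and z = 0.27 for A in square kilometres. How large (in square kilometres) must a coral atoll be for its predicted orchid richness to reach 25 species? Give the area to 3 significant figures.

27.7 square kilometres

25 = 10.2 × A^0.27  ⇒  A^0.27 = 25/10.2 = 2.451
ln A = ln(2.451) / 0.27 = 0.8965 / 0.27 = 3.3203
A = e^3.3203 ≈ 27.67 square kilometres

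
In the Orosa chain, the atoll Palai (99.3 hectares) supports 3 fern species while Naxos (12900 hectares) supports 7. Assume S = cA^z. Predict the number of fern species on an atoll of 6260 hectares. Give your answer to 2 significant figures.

z = ln(7/3) / ln(12900/99.3) = 0.8473 / 4.8668 = 0.1741
c = 3 / 99.3^0.1741 = 3 / 2.227 = 1.347
S₃ = 1.347 × 6260^0.1741 = 1.347 × 4.581 ≈ 6.172

6.2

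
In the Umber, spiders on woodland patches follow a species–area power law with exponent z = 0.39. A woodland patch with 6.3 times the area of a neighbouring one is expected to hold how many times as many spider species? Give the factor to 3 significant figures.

S₂/S₁ = (A₂/A₁)^z = 6.3^0.39
ln(S₂/S₁) = 0.39 × ln 6.3 = 0.39 × 1.8405 = 0.7178
S₂/S₁ = e^0.7178 ≈ 2.05

2.05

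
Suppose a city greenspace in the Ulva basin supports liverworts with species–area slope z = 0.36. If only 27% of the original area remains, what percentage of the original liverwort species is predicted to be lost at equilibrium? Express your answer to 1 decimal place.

S_new/S_old = (A_new/A_old)^z = 0.27^0.36
= exp(0.36 × ln 0.27) = exp(0.36 × -1.3093) = exp(-0.4714) ≈ 0.6242
Fraction lost = 1 − 0.6242 = 0.3758

37.6%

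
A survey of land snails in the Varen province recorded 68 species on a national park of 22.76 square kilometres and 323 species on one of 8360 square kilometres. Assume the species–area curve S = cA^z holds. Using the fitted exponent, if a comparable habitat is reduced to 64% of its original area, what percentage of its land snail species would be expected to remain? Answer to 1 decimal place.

z = ln(323/68) / ln(8360/22.76) = 1.5581 / 5.9062 = 0.2638
S_new/S_old = (A_new/A_old)^z = 0.64^0.2638 = exp(0.2638 × -0.4463) = 0.8889

88.9%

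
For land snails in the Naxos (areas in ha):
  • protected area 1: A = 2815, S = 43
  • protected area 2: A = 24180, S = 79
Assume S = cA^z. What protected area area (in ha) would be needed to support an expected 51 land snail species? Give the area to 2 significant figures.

5100 ha

z = ln(79/43) / ln(24180/2815) = 0.6082 / 2.1506 = 0.2828
c = 43 / 2815^0.2828 = 43 / 9.454 = 4.548
A = (51/4.548)^(1/0.2828) ⇒ ln A = ln(11.21)/0.2828 = 8.5460
A = e^8.5460 ≈ 5146 ha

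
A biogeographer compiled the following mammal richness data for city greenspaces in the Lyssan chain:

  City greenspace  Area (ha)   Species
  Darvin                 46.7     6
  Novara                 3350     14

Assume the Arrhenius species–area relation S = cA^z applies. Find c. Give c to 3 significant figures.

2.80

z = ln(S₂/S₁) / ln(A₂/A₁) = ln(14/6) / ln(3350/46.7) = 0.8473 / 4.2730 = 0.1983
c = S₁ / A₁^z = 6 / 46.7^0.1983 = 6 / 2.143 = 2.8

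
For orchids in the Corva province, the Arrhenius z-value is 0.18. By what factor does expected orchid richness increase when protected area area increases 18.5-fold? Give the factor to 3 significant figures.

1.69

S₂/S₁ = (A₂/A₁)^z = 18.5^0.18
ln(S₂/S₁) = 0.18 × ln 18.5 = 0.18 × 2.9178 = 0.5252
S₂/S₁ = e^0.5252 ≈ 1.691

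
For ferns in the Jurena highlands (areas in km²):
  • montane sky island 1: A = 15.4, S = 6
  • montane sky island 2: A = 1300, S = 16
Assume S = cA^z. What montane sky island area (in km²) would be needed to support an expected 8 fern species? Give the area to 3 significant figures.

z = ln(16/6) / ln(1300/15.4) = 0.9808 / 4.4358 = 0.2211
c = 6 / 15.4^0.2211 = 6 / 1.831 = 3.278
A = (8/3.278)^(1/0.2211) ⇒ ln A = ln(2.441)/0.2211 = 4.0354
A = e^4.0354 ≈ 56.57 km²

56.6 km²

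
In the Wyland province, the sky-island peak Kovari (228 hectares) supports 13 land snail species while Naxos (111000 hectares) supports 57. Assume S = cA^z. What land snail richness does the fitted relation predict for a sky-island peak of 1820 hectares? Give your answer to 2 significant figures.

21

z = ln(57/13) / ln(111000/228) = 1.4781 / 6.1879 = 0.2389
c = 13 / 228^0.2389 = 13 / 3.658 = 3.554
S₃ = 3.554 × 1820^0.2389 = 3.554 × 6.008 ≈ 21.35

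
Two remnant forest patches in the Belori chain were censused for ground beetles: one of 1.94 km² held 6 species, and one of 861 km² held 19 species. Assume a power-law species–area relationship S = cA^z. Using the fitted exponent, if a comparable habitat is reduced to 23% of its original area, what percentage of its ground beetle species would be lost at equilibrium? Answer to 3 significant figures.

24.3%

z = ln(19/6) / ln(861/1.94) = 1.1527 / 6.0954 = 0.1891
S_new/S_old = (A_new/A_old)^z = 0.23^0.1891 = exp(0.1891 × -1.4697) = 0.7574
Fraction lost = 1 − 0.7574 = 0.2426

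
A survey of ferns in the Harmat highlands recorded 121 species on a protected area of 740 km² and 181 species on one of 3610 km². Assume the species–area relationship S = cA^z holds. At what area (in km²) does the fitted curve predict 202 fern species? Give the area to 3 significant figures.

5560 km²

z = ln(181/121) / ln(3610/740) = 0.4027 / 1.5848 = 0.2541
c = 121 / 740^0.2541 = 121 / 5.359 = 22.58
A = (202/22.58)^(1/0.2541) ⇒ ln A = ln(8.946)/0.2541 = 8.6235
A = e^8.6235 ≈ 5561 km²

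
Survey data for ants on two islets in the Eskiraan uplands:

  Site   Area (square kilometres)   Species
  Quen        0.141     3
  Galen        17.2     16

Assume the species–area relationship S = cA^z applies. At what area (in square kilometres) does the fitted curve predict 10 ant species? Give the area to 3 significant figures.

4.46 square kilometres

z = ln(16/3) / ln(17.2/0.141) = 1.6740 / 4.8039 = 0.3485
c = 3 / 0.141^0.3485 = 3 / 0.5053 = 5.937
A = (10/5.937)^(1/0.3485) ⇒ ln A = ln(1.684)/0.3485 = 1.4961
A = e^1.4961 ≈ 4.464 square kilometres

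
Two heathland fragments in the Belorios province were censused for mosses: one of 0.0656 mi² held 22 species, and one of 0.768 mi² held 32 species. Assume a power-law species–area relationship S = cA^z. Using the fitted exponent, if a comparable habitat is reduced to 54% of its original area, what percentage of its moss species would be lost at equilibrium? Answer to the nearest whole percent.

9%

z = ln(32/22) / ln(0.768/0.0656) = 0.3747 / 2.4602 = 0.1523
S_new/S_old = (A_new/A_old)^z = 0.54^0.1523 = exp(0.1523 × -0.6162) = 0.9104
Fraction lost = 1 − 0.9104 = 0.08958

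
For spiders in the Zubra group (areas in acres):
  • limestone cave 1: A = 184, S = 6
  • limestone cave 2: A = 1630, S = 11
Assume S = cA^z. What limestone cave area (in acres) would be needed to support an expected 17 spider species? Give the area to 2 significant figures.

7800 acres

z = ln(11/6) / ln(1630/184) = 0.6061 / 2.1814 = 0.2779
c = 6 / 184^0.2779 = 6 / 4.259 = 1.409
A = (17/1.409)^(1/0.2779) ⇒ ln A = ln(12.07)/0.2779 = 8.9630
A = e^8.9630 ≈ 7809 acres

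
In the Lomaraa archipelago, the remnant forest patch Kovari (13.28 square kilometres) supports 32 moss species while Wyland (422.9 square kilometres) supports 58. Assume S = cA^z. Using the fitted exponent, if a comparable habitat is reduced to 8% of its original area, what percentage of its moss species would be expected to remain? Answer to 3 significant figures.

64.8%

z = ln(58/32) / ln(422.9/13.28) = 0.5947 / 3.4609 = 0.1718
S_new/S_old = (A_new/A_old)^z = 0.08^0.1718 = exp(0.1718 × -2.5257) = 0.6479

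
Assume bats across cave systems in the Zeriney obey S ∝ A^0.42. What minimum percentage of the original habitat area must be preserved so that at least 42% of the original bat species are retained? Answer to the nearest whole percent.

Need (A_new/A_old)^0.42 = 0.42, so A_new/A_old = 0.42^(1/0.42) = 0.42^2.381
ln(A_new/A_old) = ln 0.42 / 0.42 = -0.8675 / 0.42 = -2.0655
A_new/A_old = e^-2.0655 ≈ 0.1268

13%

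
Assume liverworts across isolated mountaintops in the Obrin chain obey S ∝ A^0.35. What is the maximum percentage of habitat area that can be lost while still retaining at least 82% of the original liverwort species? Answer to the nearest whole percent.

43%

Need (A_new/A_old)^0.35 = 0.82, so A_new/A_old = 0.82^(1/0.35) = 0.82^2.857
ln(A_new/A_old) = ln 0.82 / 0.35 = -0.1985 / 0.35 = -0.5670
A_new/A_old = e^-0.5670 ≈ 0.5672
Fraction that can be lost = 1 − 0.5672 = 0.4328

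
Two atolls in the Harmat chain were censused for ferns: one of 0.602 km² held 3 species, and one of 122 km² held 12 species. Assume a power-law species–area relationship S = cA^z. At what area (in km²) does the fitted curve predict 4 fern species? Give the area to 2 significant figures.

1.8 km²

z = ln(12/3) / ln(122/0.602) = 1.3863 / 5.3115 = 0.2610
c = 3 / 0.602^0.2610 = 3 / 0.8759 = 3.425
A = (4/3.425)^(1/0.2610) ⇒ ln A = ln(1.168)/0.2610 = 0.5947
A = e^0.5947 ≈ 1.813 km²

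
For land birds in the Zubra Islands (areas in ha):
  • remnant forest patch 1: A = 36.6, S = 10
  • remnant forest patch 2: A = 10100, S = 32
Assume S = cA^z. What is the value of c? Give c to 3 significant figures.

4.75

z = ln(S₂/S₁) / ln(A₂/A₁) = ln(32/10) / ln(10100/36.6) = 1.1632 / 5.6202 = 0.2070
c = S₁ / A₁^z = 10 / 36.6^0.2070 = 10 / 2.107 = 4.747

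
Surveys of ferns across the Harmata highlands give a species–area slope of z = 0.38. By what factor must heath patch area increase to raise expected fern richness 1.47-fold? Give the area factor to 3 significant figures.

(A₂/A₁)^0.38 = 1.47, so A₂/A₁ = 1.47^(1/0.38) = 1.47^2.632
ln(A₂/A₁) = ln 1.47 / 0.38 = 0.3853 / 0.38 = 1.0138
A₂/A₁ = e^1.0138 ≈ 2.756

2.76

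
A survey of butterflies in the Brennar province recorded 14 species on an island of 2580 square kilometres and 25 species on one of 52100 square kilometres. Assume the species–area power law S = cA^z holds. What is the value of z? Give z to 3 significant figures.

0.193

Taking logs: ln S = ln c + z ln A, so z = (ln S₂ − ln S₁)/(ln A₂ − ln A₁).
z = ln(25/14) / ln(52100/2580) = ln(1.786) / ln(20.19) = 0.5798 / 3.0054 = 0.1929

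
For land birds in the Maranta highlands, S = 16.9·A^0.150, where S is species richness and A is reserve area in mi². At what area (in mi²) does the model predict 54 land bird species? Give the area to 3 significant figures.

54 = 16.9 × A^0.15  ⇒  A^0.15 = 54/16.9 = 3.195
ln A = ln(3.195) / 0.15 = 1.1617 / 0.15 = 7.7445
A = e^7.7445 ≈ 2309 mi²

2310 mi²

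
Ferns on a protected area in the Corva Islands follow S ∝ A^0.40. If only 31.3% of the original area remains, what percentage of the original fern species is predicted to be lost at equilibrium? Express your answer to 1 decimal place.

37.2%

S_new/S_old = (A_new/A_old)^z = 0.313^0.4
= exp(0.4 × ln 0.313) = exp(0.4 × -1.1616) = exp(-0.4646) ≈ 0.6284
Fraction lost = 1 − 0.6284 = 0.3716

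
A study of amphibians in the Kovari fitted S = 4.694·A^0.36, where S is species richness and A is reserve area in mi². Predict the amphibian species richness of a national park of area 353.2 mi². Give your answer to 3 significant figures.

S = 4.694 × 353.2^0.36 = 4.694 × 8.266 ≈ 38.8

38.8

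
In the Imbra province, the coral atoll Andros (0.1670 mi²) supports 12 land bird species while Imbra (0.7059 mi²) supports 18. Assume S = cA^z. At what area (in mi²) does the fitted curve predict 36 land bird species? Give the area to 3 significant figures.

8.30 mi²

z = ln(18/12) / ln(0.7059/0.167) = 0.4055 / 1.4415 = 0.2813
c = 12 / 0.167^0.2813 = 12 / 0.6045 = 19.85
A = (36/19.85)^(1/0.2813) ⇒ ln A = ln(1.813)/0.2813 = 2.1159
A = e^2.1159 ≈ 8.297 mi²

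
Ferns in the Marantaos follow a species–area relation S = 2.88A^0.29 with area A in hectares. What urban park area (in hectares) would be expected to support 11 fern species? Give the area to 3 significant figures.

11 = 2.88 × A^0.29  ⇒  A^0.29 = 11/2.88 = 3.819
ln A = ln(3.819) / 0.29 = 1.3401 / 0.29 = 4.6211
A = e^4.6211 ≈ 101.6 hectares

102 hectares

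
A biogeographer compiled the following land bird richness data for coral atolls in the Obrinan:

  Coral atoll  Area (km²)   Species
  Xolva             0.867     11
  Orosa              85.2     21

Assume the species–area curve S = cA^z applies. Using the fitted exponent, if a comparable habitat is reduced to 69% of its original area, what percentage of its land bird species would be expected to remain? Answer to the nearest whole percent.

95%

z = ln(21/11) / ln(85.2/0.867) = 0.6466 / 4.5877 = 0.1409
S_new/S_old = (A_new/A_old)^z = 0.69^0.1409 = exp(0.1409 × -0.3711) = 0.949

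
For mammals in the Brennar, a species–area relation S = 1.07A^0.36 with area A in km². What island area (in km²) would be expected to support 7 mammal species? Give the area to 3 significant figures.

184 km²

7 = 1.07 × A^0.36  ⇒  A^0.36 = 7/1.07 = 6.542
ln A = ln(6.542) / 0.36 = 1.8783 / 0.36 = 5.2174
A = e^5.2174 ≈ 184.4 km²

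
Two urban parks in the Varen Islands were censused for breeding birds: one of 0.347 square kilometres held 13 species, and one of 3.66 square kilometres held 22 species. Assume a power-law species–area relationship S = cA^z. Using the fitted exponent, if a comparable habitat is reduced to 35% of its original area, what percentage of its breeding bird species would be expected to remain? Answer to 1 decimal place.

z = ln(22/13) / ln(3.66/0.347) = 0.5261 / 2.3559 = 0.2233
S_new/S_old = (A_new/A_old)^z = 0.35^0.2233 = exp(0.2233 × -1.0498) = 0.791

79.1%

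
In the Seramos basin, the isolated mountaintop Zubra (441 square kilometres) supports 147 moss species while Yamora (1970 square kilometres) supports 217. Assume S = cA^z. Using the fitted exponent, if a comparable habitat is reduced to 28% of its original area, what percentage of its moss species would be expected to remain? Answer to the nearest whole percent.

72%

z = ln(217/147) / ln(1970/441) = 0.3895 / 1.4967 = 0.2602
S_new/S_old = (A_new/A_old)^z = 0.28^0.2602 = exp(0.2602 × -1.2730) = 0.718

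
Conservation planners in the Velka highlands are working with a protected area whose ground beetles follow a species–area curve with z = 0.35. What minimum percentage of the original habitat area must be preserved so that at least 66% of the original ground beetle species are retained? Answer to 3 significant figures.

Need (A_new/A_old)^0.35 = 0.66, so A_new/A_old = 0.66^(1/0.35) = 0.66^2.857
ln(A_new/A_old) = ln 0.66 / 0.35 = -0.4155 / 0.35 = -1.1872
A_new/A_old = e^-1.1872 ≈ 0.3051

30.5%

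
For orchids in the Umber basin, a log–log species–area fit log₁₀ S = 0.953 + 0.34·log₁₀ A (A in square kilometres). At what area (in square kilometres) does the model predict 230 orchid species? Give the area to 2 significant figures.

230 = 8.974 × A^0.34  ⇒  A^0.34 = 230/8.974 = 25.63
ln A = ln(25.63) / 0.34 = 3.2437 / 0.34 = 9.5403
A = e^9.5403 ≈ 13910 square kilometres

14000 square kilometres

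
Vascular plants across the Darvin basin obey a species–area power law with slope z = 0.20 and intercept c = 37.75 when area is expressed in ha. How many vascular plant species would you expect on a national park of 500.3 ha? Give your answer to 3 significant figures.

131

S = 37.75 × 500.3^0.2 = 37.75 × 3.466 ≈ 130.8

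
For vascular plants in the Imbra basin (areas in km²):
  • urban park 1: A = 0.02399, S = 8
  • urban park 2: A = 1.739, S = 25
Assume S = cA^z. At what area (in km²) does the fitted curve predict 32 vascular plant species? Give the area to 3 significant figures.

z = ln(25/8) / ln(1.739/0.02399) = 1.1394 / 4.2834 = 0.2660
c = 8 / 0.02399^0.2660 = 8 / 0.3707 = 21.58
A = (32/21.58)^(1/0.2660) ⇒ ln A = ln(1.483)/0.2660 = 1.4813
A = e^1.4813 ≈ 4.399 km²

4.40 km²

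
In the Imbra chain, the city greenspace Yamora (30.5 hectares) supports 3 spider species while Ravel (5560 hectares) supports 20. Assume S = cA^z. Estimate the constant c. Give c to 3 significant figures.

z = ln(S₂/S₁) / ln(A₂/A₁) = ln(20/3) / ln(5560/30.5) = 1.8971 / 5.2056 = 0.3644
c = S₁ / A₁^z = 3 / 30.5^0.3644 = 3 / 3.475 = 0.8634

0.863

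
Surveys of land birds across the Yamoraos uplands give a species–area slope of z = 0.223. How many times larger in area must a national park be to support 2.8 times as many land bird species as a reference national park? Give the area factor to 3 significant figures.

(A₂/A₁)^0.223 = 2.8, so A₂/A₁ = 2.8^(1/0.223) = 2.8^4.484
ln(A₂/A₁) = ln 2.8 / 0.223 = 1.0296 / 0.223 = 4.6171
A₂/A₁ = e^4.6171 ≈ 101.2

101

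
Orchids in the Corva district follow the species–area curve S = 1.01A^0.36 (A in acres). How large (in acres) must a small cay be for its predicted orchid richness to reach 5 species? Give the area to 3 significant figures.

85.0 acres

5 = 1.01 × A^0.36  ⇒  A^0.36 = 5/1.01 = 4.95
ln A = ln(4.95) / 0.36 = 1.5995 / 0.36 = 4.4430
A = e^4.4430 ≈ 85.03 acres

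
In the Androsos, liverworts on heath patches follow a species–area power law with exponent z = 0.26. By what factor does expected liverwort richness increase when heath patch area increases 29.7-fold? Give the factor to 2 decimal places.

S₂/S₁ = (A₂/A₁)^z = 29.7^0.26
ln(S₂/S₁) = 0.26 × ln 29.7 = 0.26 × 3.3911 = 0.8817
S₂/S₁ = e^0.8817 ≈ 2.415

2.41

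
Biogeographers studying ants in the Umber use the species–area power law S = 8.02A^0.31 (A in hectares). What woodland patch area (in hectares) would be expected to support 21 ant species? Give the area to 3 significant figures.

22.3 hectares

21 = 8.02 × A^0.31  ⇒  A^0.31 = 21/8.02 = 2.618
ln A = ln(2.618) / 0.31 = 0.9626 / 0.31 = 3.1051
A = e^3.1051 ≈ 22.31 hectares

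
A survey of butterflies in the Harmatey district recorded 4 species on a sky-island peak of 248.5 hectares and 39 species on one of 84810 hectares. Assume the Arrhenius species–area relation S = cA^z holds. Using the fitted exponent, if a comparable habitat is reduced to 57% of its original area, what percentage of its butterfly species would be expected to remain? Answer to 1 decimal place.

80.3%

z = ln(39/4) / ln(84810/248.5) = 2.2773 / 5.8327 = 0.3904
S_new/S_old = (A_new/A_old)^z = 0.57^0.3904 = exp(0.3904 × -0.5621) = 0.8029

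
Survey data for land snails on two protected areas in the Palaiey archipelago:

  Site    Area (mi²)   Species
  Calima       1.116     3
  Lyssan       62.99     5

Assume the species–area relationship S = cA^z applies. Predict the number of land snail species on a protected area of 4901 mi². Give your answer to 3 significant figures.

8.68

z = ln(5/3) / ln(62.99/1.116) = 0.5108 / 4.0332 = 0.1267
c = 3 / 1.116^0.1267 = 3 / 1.014 = 2.959
S₃ = 2.959 × 4901^0.1267 = 2.959 × 2.934 ≈ 8.679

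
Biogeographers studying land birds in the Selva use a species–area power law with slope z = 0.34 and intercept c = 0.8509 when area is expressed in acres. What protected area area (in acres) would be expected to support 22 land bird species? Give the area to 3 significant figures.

14300 acres

22 = 0.8509 × A^0.34  ⇒  A^0.34 = 22/0.8509 = 25.85
ln A = ln(25.85) / 0.34 = 3.2525 / 0.34 = 9.5662
A = e^9.5662 ≈ 14274 acres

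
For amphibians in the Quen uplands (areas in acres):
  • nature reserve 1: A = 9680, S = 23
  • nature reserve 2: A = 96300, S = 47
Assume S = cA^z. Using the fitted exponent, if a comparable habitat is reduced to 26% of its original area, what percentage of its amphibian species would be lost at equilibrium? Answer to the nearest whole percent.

34%

z = ln(47/23) / ln(96300/9680) = 0.7147 / 2.2974 = 0.3111
S_new/S_old = (A_new/A_old)^z = 0.26^0.3111 = exp(0.3111 × -1.3471) = 0.6577
Fraction lost = 1 − 0.6577 = 0.3423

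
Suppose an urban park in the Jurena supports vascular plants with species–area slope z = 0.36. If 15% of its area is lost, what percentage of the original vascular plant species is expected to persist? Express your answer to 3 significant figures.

94.3%

S_new/S_old = (A_new/A_old)^z = 0.85^0.36
= exp(0.36 × ln 0.85) = exp(0.36 × -0.1625) = exp(-0.0585) ≈ 0.9432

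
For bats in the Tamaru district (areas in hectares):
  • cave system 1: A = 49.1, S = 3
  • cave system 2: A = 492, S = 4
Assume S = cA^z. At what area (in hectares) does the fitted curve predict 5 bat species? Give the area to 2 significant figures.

z = ln(4/3) / ln(492/49.1) = 0.2877 / 2.3046 = 0.1248
c = 3 / 49.1^0.1248 = 3 / 1.626 = 1.845
A = (5/1.845)^(1/0.1248) ⇒ ln A = ln(2.71)/0.1248 = 7.9861
A = e^7.9861 ≈ 2940 hectares

2900 hectares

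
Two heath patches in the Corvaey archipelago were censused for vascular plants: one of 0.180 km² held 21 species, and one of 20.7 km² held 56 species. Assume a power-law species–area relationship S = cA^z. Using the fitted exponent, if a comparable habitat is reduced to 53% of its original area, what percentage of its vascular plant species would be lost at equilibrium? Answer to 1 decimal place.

z = ln(56/21) / ln(20.7/0.18) = 0.9808 / 4.7449 = 0.2067
S_new/S_old = (A_new/A_old)^z = 0.53^0.2067 = exp(0.2067 × -0.6349) = 0.877
Fraction lost = 1 − 0.877 = 0.123

12.3%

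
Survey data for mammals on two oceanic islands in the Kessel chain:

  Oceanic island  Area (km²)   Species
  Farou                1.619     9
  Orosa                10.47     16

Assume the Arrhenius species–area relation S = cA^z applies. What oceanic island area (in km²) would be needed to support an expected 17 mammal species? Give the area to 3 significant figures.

12.7 km²

z = ln(16/9) / ln(10.47/1.619) = 0.5754 / 1.8667 = 0.3082
c = 9 / 1.619^0.3082 = 9 / 1.16 = 7.758
A = (17/7.758)^(1/0.3082) ⇒ ln A = ln(2.191)/0.3082 = 2.5452
A = e^2.5452 ≈ 12.75 km²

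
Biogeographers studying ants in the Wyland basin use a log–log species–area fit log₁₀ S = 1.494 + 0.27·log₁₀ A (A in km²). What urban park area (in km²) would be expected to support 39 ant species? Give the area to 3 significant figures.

2.29 km²

39 = 31.19 × A^0.27  ⇒  A^0.27 = 39/31.19 = 1.25
ln A = ln(1.25) / 0.27 = 0.2235 / 0.27 = 0.8278
A = e^0.8278 ≈ 2.288 km²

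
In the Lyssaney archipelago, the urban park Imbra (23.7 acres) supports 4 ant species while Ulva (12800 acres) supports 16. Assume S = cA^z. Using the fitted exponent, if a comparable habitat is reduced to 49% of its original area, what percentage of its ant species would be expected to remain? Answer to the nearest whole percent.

z = ln(16/4) / ln(12800/23.7) = 1.3863 / 6.2917 = 0.2203
S_new/S_old = (A_new/A_old)^z = 0.49^0.2203 = exp(0.2203 × -0.7133) = 0.8546

85%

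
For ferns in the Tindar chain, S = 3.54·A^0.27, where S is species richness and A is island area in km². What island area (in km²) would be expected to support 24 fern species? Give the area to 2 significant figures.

1200 km²

24 = 3.54 × A^0.27  ⇒  A^0.27 = 24/3.54 = 6.78
ln A = ln(6.78) / 0.27 = 1.9139 / 0.27 = 7.0886
A = e^7.0886 ≈ 1198 km²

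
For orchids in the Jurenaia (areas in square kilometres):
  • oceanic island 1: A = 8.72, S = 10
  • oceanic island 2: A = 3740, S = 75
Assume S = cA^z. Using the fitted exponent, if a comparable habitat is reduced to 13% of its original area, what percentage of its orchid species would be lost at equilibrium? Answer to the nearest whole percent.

z = ln(75/10) / ln(3740/8.72) = 2.0149 / 6.0612 = 0.3324
S_new/S_old = (A_new/A_old)^z = 0.13^0.3324 = exp(0.3324 × -2.0402) = 0.5075
Fraction lost = 1 − 0.5075 = 0.4925

49%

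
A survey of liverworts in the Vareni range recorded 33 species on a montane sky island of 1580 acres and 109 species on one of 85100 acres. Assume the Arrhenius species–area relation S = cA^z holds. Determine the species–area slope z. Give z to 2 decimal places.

0.30

Taking logs: ln S = ln c + z ln A, so z = (ln S₂ − ln S₁)/(ln A₂ − ln A₁).
z = ln(109/33) / ln(85100/1580) = ln(3.303) / ln(53.86) = 1.1948 / 3.9864 = 0.2997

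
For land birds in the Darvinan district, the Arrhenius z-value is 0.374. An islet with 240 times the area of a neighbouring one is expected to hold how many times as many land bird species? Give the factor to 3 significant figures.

S₂/S₁ = (A₂/A₁)^z = 240^0.374
ln(S₂/S₁) = 0.374 × ln 240 = 0.374 × 5.4806 = 2.0498
S₂/S₁ = e^2.0498 ≈ 7.766

7.77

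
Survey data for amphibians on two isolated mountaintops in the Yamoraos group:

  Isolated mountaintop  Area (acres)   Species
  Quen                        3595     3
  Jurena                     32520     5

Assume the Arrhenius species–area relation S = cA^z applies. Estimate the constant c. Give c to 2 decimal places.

0.45

z = ln(S₂/S₁) / ln(A₂/A₁) = ln(5/3) / ln(32520/3595) = 0.5108 / 2.2023 = 0.2319
c = S₁ / A₁^z = 3 / 3595^0.2319 = 3 / 6.679 = 0.4491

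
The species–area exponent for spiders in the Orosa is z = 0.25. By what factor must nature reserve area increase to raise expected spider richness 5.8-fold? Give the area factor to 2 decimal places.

(A₂/A₁)^0.25 = 5.8, so A₂/A₁ = 5.8^(1/0.25) = 5.8^4
ln(A₂/A₁) = ln 5.8 / 0.25 = 1.7579 / 0.25 = 7.0314
A₂/A₁ = e^7.0314 ≈ 1132

1131.65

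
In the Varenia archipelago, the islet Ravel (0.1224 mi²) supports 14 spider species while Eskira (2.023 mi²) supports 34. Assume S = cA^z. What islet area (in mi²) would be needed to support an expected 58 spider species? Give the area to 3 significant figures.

z = ln(34/14) / ln(2.023/0.1224) = 0.8873 / 2.8050 = 0.3163
c = 14 / 0.1224^0.3163 = 14 / 0.5146 = 27.21
A = (58/27.21)^(1/0.3163) ⇒ ln A = ln(2.132)/0.3163 = 2.3930
A = e^2.3930 ≈ 10.95 mi²

10.9 mi²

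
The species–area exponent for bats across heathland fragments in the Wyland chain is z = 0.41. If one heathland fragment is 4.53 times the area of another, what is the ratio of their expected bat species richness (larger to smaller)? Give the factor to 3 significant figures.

S₂/S₁ = (A₂/A₁)^z = 4.53^0.41
ln(S₂/S₁) = 0.41 × ln 4.53 = 0.41 × 1.5107 = 0.6194
S₂/S₁ = e^0.6194 ≈ 1.858

1.86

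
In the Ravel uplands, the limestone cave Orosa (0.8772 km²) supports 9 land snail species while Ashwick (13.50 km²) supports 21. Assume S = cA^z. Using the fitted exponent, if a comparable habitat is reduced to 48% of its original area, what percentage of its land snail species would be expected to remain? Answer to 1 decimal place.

79.7%

z = ln(21/9) / ln(13.5/0.8772) = 0.8473 / 2.7337 = 0.3099
S_new/S_old = (A_new/A_old)^z = 0.48^0.3099 = exp(0.3099 × -0.7340) = 0.7965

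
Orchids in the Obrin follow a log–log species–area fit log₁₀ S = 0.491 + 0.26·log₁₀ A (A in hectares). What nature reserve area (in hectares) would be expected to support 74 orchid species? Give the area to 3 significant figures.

74 = 3.097 × A^0.26  ⇒  A^0.26 = 74/3.097 = 23.89
ln A = ln(23.89) / 0.26 = 3.1735 / 0.26 = 12.2058
A = e^12.2058 ≈ 199936 hectares

200000 hectares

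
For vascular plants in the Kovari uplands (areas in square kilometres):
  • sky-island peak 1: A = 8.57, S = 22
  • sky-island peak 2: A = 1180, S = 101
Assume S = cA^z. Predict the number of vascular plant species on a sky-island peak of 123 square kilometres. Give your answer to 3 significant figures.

z = ln(101/22) / ln(1180/8.57) = 1.5241 / 4.9250 = 0.3095
c = 22 / 8.57^0.3095 = 22 / 1.944 = 11.32
S₃ = 11.32 × 123^0.3095 = 11.32 × 4.433 ≈ 50.17

50.2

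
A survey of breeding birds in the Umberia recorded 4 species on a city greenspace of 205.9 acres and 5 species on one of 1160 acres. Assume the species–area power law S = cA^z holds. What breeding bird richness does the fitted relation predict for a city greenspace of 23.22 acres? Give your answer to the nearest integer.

z = ln(5/4) / ln(1160/205.9) = 0.2231 / 1.7288 = 0.1291
c = 4 / 205.9^0.1291 = 4 / 1.989 = 2.011
S₃ = 2.011 × 23.22^0.1291 = 2.011 × 1.501 ≈ 3.018

3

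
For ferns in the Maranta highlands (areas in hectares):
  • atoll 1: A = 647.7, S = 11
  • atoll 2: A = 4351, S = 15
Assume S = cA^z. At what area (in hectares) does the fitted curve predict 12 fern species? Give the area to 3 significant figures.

1110 hectares

z = ln(15/11) / ln(4351/647.7) = 0.3102 / 1.9047 = 0.1628
c = 11 / 647.7^0.1628 = 11 / 2.869 = 3.834
A = (12/3.834)^(1/0.1628) ⇒ ln A = ln(3.13)/0.1628 = 7.0078
A = e^7.0078 ≈ 1105 hectares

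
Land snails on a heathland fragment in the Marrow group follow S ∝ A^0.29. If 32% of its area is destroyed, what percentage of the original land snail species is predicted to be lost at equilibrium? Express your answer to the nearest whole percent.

11%

S_new/S_old = (A_new/A_old)^z = 0.68^0.29
= exp(0.29 × ln 0.68) = exp(0.29 × -0.3857) = exp(-0.1118) ≈ 0.8942
Fraction lost = 1 − 0.8942 = 0.1058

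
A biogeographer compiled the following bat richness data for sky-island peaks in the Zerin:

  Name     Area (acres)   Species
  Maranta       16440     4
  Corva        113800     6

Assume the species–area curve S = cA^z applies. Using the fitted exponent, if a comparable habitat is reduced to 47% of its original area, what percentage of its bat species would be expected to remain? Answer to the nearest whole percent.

z = ln(6/4) / ln(113800/16440) = 0.4055 / 1.9347 = 0.2096
S_new/S_old = (A_new/A_old)^z = 0.47^0.2096 = exp(0.2096 × -0.7550) = 0.8537

85%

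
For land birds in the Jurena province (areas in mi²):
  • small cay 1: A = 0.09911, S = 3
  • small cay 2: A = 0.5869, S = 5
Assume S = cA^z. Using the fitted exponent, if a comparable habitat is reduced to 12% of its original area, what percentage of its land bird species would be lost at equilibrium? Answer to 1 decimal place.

z = ln(5/3) / ln(0.5869/0.09911) = 0.5108 / 1.7786 = 0.2872
S_new/S_old = (A_new/A_old)^z = 0.12^0.2872 = exp(0.2872 × -2.1203) = 0.5439
Fraction lost = 1 − 0.5439 = 0.4561

45.6%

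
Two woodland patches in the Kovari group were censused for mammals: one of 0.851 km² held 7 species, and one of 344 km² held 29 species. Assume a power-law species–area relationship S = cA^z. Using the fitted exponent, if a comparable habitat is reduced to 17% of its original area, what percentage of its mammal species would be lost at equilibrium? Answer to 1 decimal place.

34.3%

z = ln(29/7) / ln(344/0.851) = 1.4214 / 6.0020 = 0.2368
S_new/S_old = (A_new/A_old)^z = 0.17^0.2368 = exp(0.2368 × -1.7720) = 0.6573
Fraction lost = 1 − 0.6573 = 0.3427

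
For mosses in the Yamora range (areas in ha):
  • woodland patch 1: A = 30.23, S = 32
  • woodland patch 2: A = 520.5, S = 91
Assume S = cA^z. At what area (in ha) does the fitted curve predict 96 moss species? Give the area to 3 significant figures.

602 ha

z = ln(91/32) / ln(520.5/30.23) = 1.0451 / 2.8460 = 0.3672
c = 32 / 30.23^0.3672 = 32 / 3.497 = 9.151
A = (96/9.151)^(1/0.3672) ⇒ ln A = ln(10.49)/0.3672 = 6.4004
A = e^6.4004 ≈ 602.1 ha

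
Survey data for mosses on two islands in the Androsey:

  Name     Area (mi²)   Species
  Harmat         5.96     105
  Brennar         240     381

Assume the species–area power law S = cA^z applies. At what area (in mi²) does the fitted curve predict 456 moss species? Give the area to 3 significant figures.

402 mi²

z = ln(381/105) / ln(240/5.96) = 1.2888 / 3.6956 = 0.3488
c = 105 / 5.96^0.3488 = 105 / 1.864 = 56.34
A = (456/56.34)^(1/0.3488) ⇒ ln A = ln(8.094)/0.3488 = 5.9959
A = e^5.9959 ≈ 401.8 mi²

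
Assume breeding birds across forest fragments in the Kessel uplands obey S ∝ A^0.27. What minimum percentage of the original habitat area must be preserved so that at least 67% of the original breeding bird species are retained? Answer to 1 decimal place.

22.7%

Need (A_new/A_old)^0.27 = 0.67, so A_new/A_old = 0.67^(1/0.27) = 0.67^3.704
ln(A_new/A_old) = ln 0.67 / 0.27 = -0.4005 / 0.27 = -1.4833
A_new/A_old = e^-1.4833 ≈ 0.2269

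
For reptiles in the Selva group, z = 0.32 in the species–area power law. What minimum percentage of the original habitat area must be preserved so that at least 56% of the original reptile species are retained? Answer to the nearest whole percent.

Need (A_new/A_old)^0.32 = 0.56, so A_new/A_old = 0.56^(1/0.32) = 0.56^3.125
ln(A_new/A_old) = ln 0.56 / 0.32 = -0.5798 / 0.32 = -1.8119
A_new/A_old = e^-1.8119 ≈ 0.1633

16%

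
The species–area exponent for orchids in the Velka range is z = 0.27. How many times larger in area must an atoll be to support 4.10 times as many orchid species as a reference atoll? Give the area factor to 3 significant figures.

(A₂/A₁)^0.27 = 4.1, so A₂/A₁ = 4.1^(1/0.27) = 4.1^3.704
ln(A₂/A₁) = ln 4.1 / 0.27 = 1.4110 / 0.27 = 5.2259
A₂/A₁ = e^5.2259 ≈ 186

186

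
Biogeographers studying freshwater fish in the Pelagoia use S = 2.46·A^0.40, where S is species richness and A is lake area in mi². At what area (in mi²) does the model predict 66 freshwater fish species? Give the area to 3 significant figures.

66 = 2.46 × A^0.4  ⇒  A^0.4 = 66/2.46 = 26.83
ln A = ln(26.83) / 0.4 = 3.2895 / 0.4 = 8.2237
A = e^8.2237 ≈ 3728 mi²

3730 mi²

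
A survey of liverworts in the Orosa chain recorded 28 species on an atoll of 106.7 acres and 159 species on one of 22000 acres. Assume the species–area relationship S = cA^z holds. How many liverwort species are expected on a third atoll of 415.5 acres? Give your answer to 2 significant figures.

z = ln(159/28) / ln(22000/106.7) = 1.7367 / 5.3288 = 0.3259
c = 28 / 106.7^0.3259 = 28 / 4.581 = 6.112
S₃ = 6.112 × 415.5^0.3259 = 6.112 × 7.135 ≈ 43.61

44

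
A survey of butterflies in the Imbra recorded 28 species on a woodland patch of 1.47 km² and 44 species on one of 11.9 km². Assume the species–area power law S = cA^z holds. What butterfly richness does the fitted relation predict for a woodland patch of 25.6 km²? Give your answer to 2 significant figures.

52

z = ln(44/28) / ln(11.9/1.47) = 0.4520 / 2.0913 = 0.2161
c = 28 / 1.47^0.2161 = 28 / 1.087 = 25.76
S₃ = 25.76 × 25.6^0.2161 = 25.76 × 2.015 ≈ 51.92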